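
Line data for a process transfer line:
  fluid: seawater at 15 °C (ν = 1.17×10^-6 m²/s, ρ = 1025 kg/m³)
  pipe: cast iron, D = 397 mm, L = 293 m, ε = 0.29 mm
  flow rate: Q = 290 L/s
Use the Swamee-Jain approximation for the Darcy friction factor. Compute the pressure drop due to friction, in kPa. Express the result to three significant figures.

V = 4Q/(πD²) = 4·0.290/(π·0.397²) = 2.343 m/s
Re = VD/ν = 2.343·0.397/1.17×10^-6 = 7.95×10^5 → turbulent
ε/D = 0.29/397 = 7.30×10^-4
Swamee-Jain: f = 0.01880
h_f = f(L/D)V²/(2g) = 0.01880·(293/0.397)·2.343²/(2·9.81) = 3.881 m
Δp = ρg·h_f = 1025·9.81·3.881 = 39.02 kPa

Δp ≈ 39.0 kPa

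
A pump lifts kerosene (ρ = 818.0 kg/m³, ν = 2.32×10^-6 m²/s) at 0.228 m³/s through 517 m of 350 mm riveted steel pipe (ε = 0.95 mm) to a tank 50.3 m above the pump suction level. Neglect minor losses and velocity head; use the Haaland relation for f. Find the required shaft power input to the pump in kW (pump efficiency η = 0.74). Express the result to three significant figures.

V = 4Q/(πD²) = 2.370 m/s; Re = 3.58×10^5; ε/D = 0.00271; f = 0.02586
h_f = f(L/D)V²/2g = 10.93 m
Total head H = z + h_f = 50.3 + 10.93 = 61.23 m
P_hyd = ρgQH = 818.0·9.81·0.228·61.23 = 112.0 kW
P_shaft = P_hyd/η = 112.0/0.74 = 151.4 kW

P_shaft ≈ 151 kW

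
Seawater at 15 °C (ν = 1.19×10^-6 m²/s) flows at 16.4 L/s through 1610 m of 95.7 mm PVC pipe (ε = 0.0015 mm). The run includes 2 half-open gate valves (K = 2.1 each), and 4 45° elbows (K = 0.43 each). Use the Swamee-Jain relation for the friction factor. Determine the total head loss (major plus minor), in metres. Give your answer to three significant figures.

H_L ≈ 72.6 m

V = 4Q/(πD²) = 2.280 m/s; V²/2g = 0.2649 m
Re = 1.83×10^5, ε/D = 1.57×10^-5 → f = 0.01593 (Swamee-Jain)
Major: h_f = f(L/D)·V²/2g = 0.01593·16823·0.2649 = 71.03 m
Minor: ΣK = 5.92; h_m = ΣK·V²/2g = 1.568 m
Total H_L = 71.03 + 1.568 = 72.60 m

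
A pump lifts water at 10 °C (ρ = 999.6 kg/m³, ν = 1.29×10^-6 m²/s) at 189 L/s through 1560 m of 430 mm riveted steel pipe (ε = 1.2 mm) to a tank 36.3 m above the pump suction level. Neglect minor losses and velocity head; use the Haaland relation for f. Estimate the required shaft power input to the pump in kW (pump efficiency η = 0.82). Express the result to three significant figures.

V = 4Q/(πD²) = 1.301 m/s; Re = 4.34×10^5; ε/D = 0.00279; f = 0.02599
h_f = f(L/D)V²/2g = 8.139 m
Total head H = z + h_f = 36.3 + 8.139 = 44.44 m
P_hyd = ρgQH = 999.6·9.81·0.189·44.44 = 82.36 kW
P_shaft = P_hyd/η = 82.36/0.82 = 100.4 kW

P_shaft ≈ 100 kW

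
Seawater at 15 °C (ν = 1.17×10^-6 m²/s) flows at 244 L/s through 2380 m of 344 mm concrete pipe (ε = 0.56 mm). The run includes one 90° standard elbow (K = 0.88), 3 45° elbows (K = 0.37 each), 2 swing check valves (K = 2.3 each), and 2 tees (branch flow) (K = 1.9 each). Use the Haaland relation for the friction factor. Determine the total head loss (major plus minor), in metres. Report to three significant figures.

V = 4Q/(πD²) = 2.625 m/s; V²/2g = 0.3513 m
Re = 7.72×10^5, ε/D = 0.00163 → f = 0.02248 (Haaland)
Major: h_f = f(L/D)·V²/2g = 0.02248·6919·0.3513 = 54.63 m
Minor: ΣK = 10.4; h_m = ΣK·V²/2g = 3.650 m
Total H_L = 54.63 + 3.650 = 58.28 m

H_L ≈ 58.3 m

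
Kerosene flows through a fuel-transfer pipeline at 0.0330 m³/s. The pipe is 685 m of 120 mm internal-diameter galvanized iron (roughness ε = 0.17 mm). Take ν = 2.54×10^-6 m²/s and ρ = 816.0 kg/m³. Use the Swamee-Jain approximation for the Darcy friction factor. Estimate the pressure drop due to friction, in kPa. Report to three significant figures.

Δp ≈ 459 kPa

V = 4Q/(πD²) = 4·0.0330/(π·0.120²) = 2.918 m/s
Re = VD/ν = 2.918·0.120/2.54×10^-6 = 1.38×10^5 → turbulent
ε/D = 0.17/120 = 0.00142
Swamee-Jain: f = 0.02317
h_f = f(L/D)V²/(2g) = 0.02317·(685/0.120)·2.918²/(2·9.81) = 57.39 m
Δp = ρg·h_f = 816.0·9.81·57.39 = 459.4 kPa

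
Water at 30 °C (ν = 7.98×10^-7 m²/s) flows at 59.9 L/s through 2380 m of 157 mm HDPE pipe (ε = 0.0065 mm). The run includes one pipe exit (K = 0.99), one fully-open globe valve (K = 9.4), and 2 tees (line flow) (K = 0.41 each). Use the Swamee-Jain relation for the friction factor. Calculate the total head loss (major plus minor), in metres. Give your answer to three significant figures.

V = 4Q/(πD²) = 3.094 m/s; V²/2g = 0.4880 m
Re = 6.09×10^5, ε/D = 4.14×10^-5 → f = 0.01334 (Swamee-Jain)
Major: h_f = f(L/D)·V²/2g = 0.01334·15159·0.4880 = 98.69 m
Minor: ΣK = 11.2; h_m = ΣK·V²/2g = 5.470 m
Total H_L = 98.69 + 5.470 = 104.2 m

H_L ≈ 104 m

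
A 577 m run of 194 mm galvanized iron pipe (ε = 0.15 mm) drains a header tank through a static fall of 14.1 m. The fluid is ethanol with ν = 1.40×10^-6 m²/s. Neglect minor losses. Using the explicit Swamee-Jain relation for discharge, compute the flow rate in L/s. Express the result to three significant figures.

Swamee-Jain (Type II): Q = -0.965·√(gD⁵h_f/L)·ln[ε/(3.7D) + √(3.17ν²L/(gD³h_f))]
√(gD⁵h_f/L) = √(9.81·0.194⁵·14.1/577) = 0.008116
ε/(3.7D) = 2.09×10^-4; √(3.17ν²L/(gD³h_f)) = 5.96×10^-5
Q = -0.965·0.008116·ln(2.686×10^-4) = 0.06440 m³/s
Check: V = 2.18 m/s, Re = 3.02×10^5, f = 0.01974, h_f = 14.2 m ≈ 14.1 m ✓

Q ≈ 64.4 L/s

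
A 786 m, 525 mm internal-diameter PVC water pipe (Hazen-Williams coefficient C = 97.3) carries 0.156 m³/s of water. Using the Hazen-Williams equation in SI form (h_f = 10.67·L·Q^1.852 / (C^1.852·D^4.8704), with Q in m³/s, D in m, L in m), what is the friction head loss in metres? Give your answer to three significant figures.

h_f ≈ 1.29 m

h_f = 10.67·786·0.156^1.852 / (97.3^1.852·0.525^4.8704) = 1.289 m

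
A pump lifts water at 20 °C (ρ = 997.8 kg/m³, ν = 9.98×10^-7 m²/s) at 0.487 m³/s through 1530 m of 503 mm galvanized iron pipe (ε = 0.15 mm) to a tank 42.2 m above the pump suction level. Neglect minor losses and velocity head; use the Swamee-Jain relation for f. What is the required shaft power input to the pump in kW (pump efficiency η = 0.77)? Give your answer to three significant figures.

V = 4Q/(πD²) = 2.451 m/s; Re = 1.24×10^6; ε/D = 2.98×10^-4; f = 0.01561
h_f = f(L/D)V²/2g = 14.53 m
Total head H = z + h_f = 42.2 + 14.53 = 56.73 m
P_hyd = ρgQH = 997.8·9.81·0.487·56.73 = 270.4 kW
P_shaft = P_hyd/η = 270.4/0.77 = 351.2 kW

P_shaft ≈ 351 kW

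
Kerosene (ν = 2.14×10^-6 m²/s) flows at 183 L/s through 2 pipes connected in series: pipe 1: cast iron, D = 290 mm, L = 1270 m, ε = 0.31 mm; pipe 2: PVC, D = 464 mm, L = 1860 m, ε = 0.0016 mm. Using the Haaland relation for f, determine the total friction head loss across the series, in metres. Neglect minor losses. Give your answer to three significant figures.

H ≈ 39.0 m

Pipe 1: V = 2.771 m/s, Re = 3.75×10^5, ε/D = 0.00107, f = 0.02065, h_1 = f(L/D)V²/2g = 35.39 m
Pipe 2: V = 1.082 m/s, Re = 2.35×10^5, ε/D = 3.45×10^-6, f = 0.01505, h_2 = f(L/D)V²/2g = 3.601 m
Series → Q common, losses add: H = Σh = 38.99 m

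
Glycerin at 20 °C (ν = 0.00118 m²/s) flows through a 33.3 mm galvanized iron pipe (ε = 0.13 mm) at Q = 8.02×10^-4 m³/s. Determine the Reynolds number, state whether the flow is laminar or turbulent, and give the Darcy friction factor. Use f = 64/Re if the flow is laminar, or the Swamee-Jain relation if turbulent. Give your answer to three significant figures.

V = 4Q/(πD²) = 0.9209 m/s
Re = VD/ν = 0.9209·0.0333/0.00118 = 26.0
Re < 2300 → laminar → f = 64/Re = 2.463

Re ≈ 26.0; laminar; f = 64/Re ≈ 2.46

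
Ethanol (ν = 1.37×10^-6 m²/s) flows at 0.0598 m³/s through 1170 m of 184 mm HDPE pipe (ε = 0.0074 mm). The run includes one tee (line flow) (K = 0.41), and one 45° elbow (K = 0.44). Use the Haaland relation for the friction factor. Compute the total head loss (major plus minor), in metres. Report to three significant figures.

V = 4Q/(πD²) = 2.249 m/s; V²/2g = 0.2578 m
Re = 3.02×10^5, ε/D = 4.02×10^-5 → f = 0.01467 (Haaland)
Major: h_f = f(L/D)·V²/2g = 0.01467·6359·0.2578 = 24.05 m
Minor: ΣK = 0.850; h_m = ΣK·V²/2g = 0.2191 m
Total H_L = 24.05 + 0.2191 = 24.27 m

H_L ≈ 24.3 m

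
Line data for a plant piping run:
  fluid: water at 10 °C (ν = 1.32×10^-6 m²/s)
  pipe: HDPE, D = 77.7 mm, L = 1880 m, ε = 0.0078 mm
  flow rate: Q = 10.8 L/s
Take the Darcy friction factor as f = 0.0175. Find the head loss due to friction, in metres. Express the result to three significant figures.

V = 4Q/(πD²) = 4·0.0108/(π·0.0777²) = 2.278 m/s
h_f = f(L/D)V²/(2g) = 0.01750·(1880/0.0777)·2.278²/(2·9.81) = 112.0 m

h_f ≈ 112 m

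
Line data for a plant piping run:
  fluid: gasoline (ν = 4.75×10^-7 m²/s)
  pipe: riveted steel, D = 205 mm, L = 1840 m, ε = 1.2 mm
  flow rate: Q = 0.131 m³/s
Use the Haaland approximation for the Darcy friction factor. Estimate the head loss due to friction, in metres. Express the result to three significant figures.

h_f ≈ 230 m

V = 4Q/(πD²) = 4·0.131/(π·0.205²) = 3.969 m/s
Re = VD/ν = 3.969·0.205/4.75×10^-7 = 1.71×10^6 → turbulent
ε/D = 1.2/205 = 0.00585
Haaland: f = 0.03198
h_f = f(L/D)V²/(2g) = 0.03198·(1840/0.205)·3.969²/(2·9.81) = 230.5 m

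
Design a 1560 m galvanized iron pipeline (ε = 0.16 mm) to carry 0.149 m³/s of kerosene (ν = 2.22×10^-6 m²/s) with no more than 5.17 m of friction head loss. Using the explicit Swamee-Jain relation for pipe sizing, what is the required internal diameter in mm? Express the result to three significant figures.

Swamee-Jain (Type III): D = 0.66·[ε^1.25·(LQ²/(gh_f))^4.75 + ν·Q^9.4·(L/(gh_f))^5.2]^0.04
LQ²/(gh_f) = 0.6829; L/(gh_f) = 30.76
Term 1 = ε^1.25·(…)^4.75 = 2.94×10^-6; Term 2 = ν·Q^9.4·(…)^5.2 = 2.05×10^-6
D = 0.66·(2.94×10^-6 + 2.05×10^-6)^0.04 = 0.4050 m = 405 mm
Check: V = 1.16 m/s, Re = 2.11×10^5, f = 0.01826, h_f = 4.80 m ≈ 5.17 m ✓

D ≈ 405 mm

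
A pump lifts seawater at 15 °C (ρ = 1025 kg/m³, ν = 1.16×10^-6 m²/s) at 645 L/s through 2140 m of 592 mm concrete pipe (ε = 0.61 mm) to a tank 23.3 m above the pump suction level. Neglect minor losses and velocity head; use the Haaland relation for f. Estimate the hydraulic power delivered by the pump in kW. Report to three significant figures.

P_hyd ≈ 283 kW

V = 4Q/(πD²) = 2.343 m/s; Re = 1.20×10^6; ε/D = 0.00103; f = 0.02004
h_f = f(L/D)V²/2g = 20.27 m
Total head H = z + h_f = 23.3 + 20.27 = 43.57 m
P_hyd = ρgQH = 1025·9.81·0.645·43.57 = 282.6 kW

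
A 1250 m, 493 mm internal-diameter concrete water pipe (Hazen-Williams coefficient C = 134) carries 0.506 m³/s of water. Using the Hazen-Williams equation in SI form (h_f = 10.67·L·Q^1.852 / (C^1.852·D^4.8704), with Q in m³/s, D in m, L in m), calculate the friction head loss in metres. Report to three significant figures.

h_f = 10.67·1250·0.506^1.852 / (134^1.852·0.493^4.8704) = 13.61 m

h_f ≈ 13.6 m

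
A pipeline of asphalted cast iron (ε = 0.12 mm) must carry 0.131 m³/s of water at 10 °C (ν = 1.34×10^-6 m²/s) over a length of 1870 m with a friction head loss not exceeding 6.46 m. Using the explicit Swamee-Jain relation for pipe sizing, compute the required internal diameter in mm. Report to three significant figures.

Swamee-Jain (Type III): D = 0.66·[ε^1.25·(LQ²/(gh_f))^4.75 + ν·Q^9.4·(L/(gh_f))^5.2]^0.04
LQ²/(gh_f) = 0.5064; L/(gh_f) = 29.51
Term 1 = ε^1.25·(…)^4.75 = 4.96×10^-7; Term 2 = ν·Q^9.4·(…)^5.2 = 2.97×10^-7
D = 0.66·(4.96×10^-7 + 2.97×10^-7)^0.04 = 0.3763 m = 376 mm
Check: V = 1.18 m/s, Re = 3.31×10^5, f = 0.01705, h_f = 5.99 m ≈ 6.46 m ✓

D ≈ 376 mm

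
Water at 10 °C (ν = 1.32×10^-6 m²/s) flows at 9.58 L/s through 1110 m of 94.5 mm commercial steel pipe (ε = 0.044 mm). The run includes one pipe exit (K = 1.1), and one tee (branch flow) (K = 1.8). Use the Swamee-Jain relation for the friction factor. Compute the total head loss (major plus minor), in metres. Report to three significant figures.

V = 4Q/(πD²) = 1.366 m/s; V²/2g = 0.09509 m
Re = 9.78×10^4, ε/D = 4.66×10^-4 → f = 0.02032 (Swamee-Jain)
Major: h_f = f(L/D)·V²/2g = 0.02032·11746·0.09509 = 22.70 m
Minor: ΣK = 2.90; h_m = ΣK·V²/2g = 0.2758 m
Total H_L = 22.70 + 0.2758 = 22.98 m

H_L ≈ 23.0 m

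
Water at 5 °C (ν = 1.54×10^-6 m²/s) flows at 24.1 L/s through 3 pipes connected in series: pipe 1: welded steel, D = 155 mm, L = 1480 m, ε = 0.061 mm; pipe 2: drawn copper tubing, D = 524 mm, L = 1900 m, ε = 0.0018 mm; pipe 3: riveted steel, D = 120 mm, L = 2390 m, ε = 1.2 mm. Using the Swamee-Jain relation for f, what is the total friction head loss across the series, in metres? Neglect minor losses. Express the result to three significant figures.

Pipe 1: V = 1.277 m/s, Re = 1.29×10^5, ε/D = 3.94×10^-4, f = 0.01929, h_1 = f(L/D)V²/2g = 15.31 m
Pipe 2: V = 0.1118 m/s, Re = 3.80×10^4, ε/D = 3.44×10^-6, f = 0.02211, h_2 = f(L/D)V²/2g = 0.05104 m
Pipe 3: V = 2.131 m/s, Re = 1.66×10^5, ε/D = 0.0100, f = 0.03844, h_3 = f(L/D)V²/2g = 177.2 m
Series → Q common, losses add: H = Σh = 192.6 m

H ≈ 193 m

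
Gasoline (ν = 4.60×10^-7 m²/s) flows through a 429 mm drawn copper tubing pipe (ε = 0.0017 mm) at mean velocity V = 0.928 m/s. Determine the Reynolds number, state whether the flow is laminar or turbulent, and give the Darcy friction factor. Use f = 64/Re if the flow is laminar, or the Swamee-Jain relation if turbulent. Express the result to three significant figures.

Re = VD/ν = 0.9280·0.429/4.60×10^-7 = 8.65×10^5
Re > 4000 → turbulent; ε/D = 3.96×10^-6
Swamee-Jain: f = 0.01199

Re ≈ 8.65×10^5; turbulent; f ≈ 0.0120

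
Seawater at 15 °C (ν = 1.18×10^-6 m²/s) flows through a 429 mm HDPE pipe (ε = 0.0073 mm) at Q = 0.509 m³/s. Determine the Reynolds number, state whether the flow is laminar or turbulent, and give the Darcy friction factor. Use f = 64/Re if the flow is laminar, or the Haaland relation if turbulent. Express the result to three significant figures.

V = 4Q/(πD²) = 3.521 m/s
Re = VD/ν = 3.521·0.429/1.18×10^-6 = 1.28×10^6
Re > 4000 → turbulent; ε/D = 1.70×10^-5
Haaland: f = 0.01149

Re ≈ 1.28×10^6; turbulent; f ≈ 0.0115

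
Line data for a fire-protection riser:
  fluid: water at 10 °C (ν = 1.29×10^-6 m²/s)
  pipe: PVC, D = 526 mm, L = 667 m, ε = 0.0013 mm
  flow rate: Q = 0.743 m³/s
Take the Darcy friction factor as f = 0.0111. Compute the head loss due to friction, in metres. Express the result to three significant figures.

h_f ≈ 8.39 m

V = 4Q/(πD²) = 4·0.743/(π·0.526²) = 3.419 m/s
h_f = f(L/D)V²/(2g) = 0.01110·(667/0.526)·3.419²/(2·9.81) = 8.387 m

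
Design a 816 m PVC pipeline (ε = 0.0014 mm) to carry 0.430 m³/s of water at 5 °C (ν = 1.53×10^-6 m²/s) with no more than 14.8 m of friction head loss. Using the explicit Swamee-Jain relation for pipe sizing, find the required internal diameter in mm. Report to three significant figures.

Swamee-Jain (Type III): D = 0.66·[ε^1.25·(LQ²/(gh_f))^4.75 + ν·Q^9.4·(L/(gh_f))^5.2]^0.04
LQ²/(gh_f) = 1.039; L/(gh_f) = 5.620
Term 1 = ε^1.25·(…)^4.75 = 5.78×10^-8; Term 2 = ν·Q^9.4·(…)^5.2 = 4.35×10^-6
D = 0.66·(5.78×10^-8 + 4.35×10^-6)^0.04 = 0.4030 m = 403 mm
Check: V = 3.37 m/s, Re = 8.88×10^5, f = 0.01192, h_f = 14.0 m ≈ 14.8 m ✓

D ≈ 403 mm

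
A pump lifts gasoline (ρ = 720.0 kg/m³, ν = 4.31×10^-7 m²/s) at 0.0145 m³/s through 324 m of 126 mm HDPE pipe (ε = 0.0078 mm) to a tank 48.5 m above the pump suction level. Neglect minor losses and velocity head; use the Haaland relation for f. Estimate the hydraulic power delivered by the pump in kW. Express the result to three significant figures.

V = 4Q/(πD²) = 1.163 m/s; Re = 3.40×10^5; ε/D = 6.19×10^-5; f = 0.01460
h_f = f(L/D)V²/2g = 2.588 m
Total head H = z + h_f = 48.5 + 2.588 = 51.09 m
P_hyd = ρgQH = 720.0·9.81·0.0145·51.09 = 5.232 kW

P_hyd ≈ 5.23 kW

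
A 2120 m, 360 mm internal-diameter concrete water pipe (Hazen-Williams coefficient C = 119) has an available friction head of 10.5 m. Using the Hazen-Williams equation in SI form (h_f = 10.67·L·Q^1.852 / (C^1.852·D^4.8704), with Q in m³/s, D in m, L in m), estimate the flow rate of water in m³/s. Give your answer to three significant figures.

Q ≈ 0.128 m³/s

Rearranging: Q = [h_f·C^1.852·D^4.8704 / (10.67·L)]^(1/1.852)
Q = [10.5·119^1.852·0.360^4.8704 / (10.67·2120)]^0.540 = 0.1285 m³/s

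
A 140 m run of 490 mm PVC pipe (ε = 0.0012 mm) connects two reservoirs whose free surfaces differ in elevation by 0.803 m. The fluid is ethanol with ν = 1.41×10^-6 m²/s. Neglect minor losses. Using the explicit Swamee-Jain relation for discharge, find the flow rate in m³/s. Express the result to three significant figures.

Swamee-Jain (Type II): Q = -0.965·√(gD⁵h_f/L)·ln[ε/(3.7D) + √(3.17ν²L/(gD³h_f))]
√(gD⁵h_f/L) = √(9.81·0.490⁵·0.803/140) = 0.03987
ε/(3.7D) = 6.62×10^-7; √(3.17ν²L/(gD³h_f)) = 3.09×10^-5
Q = -0.965·0.03987·ln(3.152×10^-5) = 0.3988 m³/s
Check: V = 2.11 m/s, Re = 7.35×10^5, f = 0.01228, h_f = 0.800 m ≈ 0.803 m ✓

Q ≈ 0.399 m³/s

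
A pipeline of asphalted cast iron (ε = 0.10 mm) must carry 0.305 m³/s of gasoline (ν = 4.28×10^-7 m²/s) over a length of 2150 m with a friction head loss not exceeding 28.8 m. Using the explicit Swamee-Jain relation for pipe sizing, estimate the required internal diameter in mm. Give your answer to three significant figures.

Swamee-Jain (Type III): D = 0.66·[ε^1.25·(LQ²/(gh_f))^4.75 + ν·Q^9.4·(L/(gh_f))^5.2]^0.04
LQ²/(gh_f) = 0.7079; L/(gh_f) = 7.610
Term 1 = ε^1.25·(…)^4.75 = 1.94×10^-6; Term 2 = ν·Q^9.4·(…)^5.2 = 2.33×10^-7
D = 0.66·(1.94×10^-6 + 2.33×10^-7)^0.04 = 0.3918 m = 392 mm
Check: V = 2.53 m/s, Re = 2.32×10^6, f = 0.01488, h_f = 26.7 m ≈ 28.8 m ✓

D ≈ 392 mm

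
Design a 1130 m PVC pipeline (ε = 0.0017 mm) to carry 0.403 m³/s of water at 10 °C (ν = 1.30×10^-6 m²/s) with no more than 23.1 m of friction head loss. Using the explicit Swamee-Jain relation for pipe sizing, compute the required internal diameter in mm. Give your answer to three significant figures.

Swamee-Jain (Type III): D = 0.66·[ε^1.25·(LQ²/(gh_f))^4.75 + ν·Q^9.4·(L/(gh_f))^5.2]^0.04
LQ²/(gh_f) = 0.8099; L/(gh_f) = 4.987
Term 1 = ε^1.25·(…)^4.75 = 2.25×10^-8; Term 2 = ν·Q^9.4·(…)^5.2 = 1.08×10^-6
D = 0.66·(2.25×10^-8 + 1.08×10^-6)^0.04 = 0.3812 m = 381 mm
Check: V = 3.53 m/s, Re = 1.04×10^6, f = 0.01165, h_f = 21.9 m ≈ 23.1 m ✓

D ≈ 381 mm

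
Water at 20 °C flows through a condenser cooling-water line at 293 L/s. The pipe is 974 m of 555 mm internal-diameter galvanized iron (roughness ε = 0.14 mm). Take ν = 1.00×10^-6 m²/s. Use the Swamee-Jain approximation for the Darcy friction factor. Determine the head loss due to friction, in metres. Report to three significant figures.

V = 4Q/(πD²) = 4·0.293/(π·0.555²) = 1.211 m/s
Re = VD/ν = 1.211·0.555/1.00×10^-6 = 6.72×10^5 → turbulent
ε/D = 0.14/555 = 2.52×10^-4
Swamee-Jain: f = 0.01565
h_f = f(L/D)V²/(2g) = 0.01565·(974/0.555)·1.211²/(2·9.81) = 2.054 m

h_f ≈ 2.05 m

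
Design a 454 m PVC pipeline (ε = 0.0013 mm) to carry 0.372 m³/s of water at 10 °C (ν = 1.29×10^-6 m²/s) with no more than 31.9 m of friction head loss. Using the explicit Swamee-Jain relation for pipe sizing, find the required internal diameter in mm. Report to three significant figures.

D ≈ 286 mm

Swamee-Jain (Type III): D = 0.66·[ε^1.25·(LQ²/(gh_f))^4.75 + ν·Q^9.4·(L/(gh_f))^5.2]^0.04
LQ²/(gh_f) = 0.2008; L/(gh_f) = 1.451
Term 1 = ε^1.25·(…)^4.75 = 2.14×10^-11; Term 2 = ν·Q^9.4·(…)^5.2 = 8.20×10^-10
D = 0.66·(2.14×10^-11 + 8.20×10^-10)^0.04 = 0.2861 m = 286 mm
Check: V = 5.79 m/s, Re = 1.28×10^6, f = 0.01127, h_f = 30.5 m ≈ 31.9 m ✓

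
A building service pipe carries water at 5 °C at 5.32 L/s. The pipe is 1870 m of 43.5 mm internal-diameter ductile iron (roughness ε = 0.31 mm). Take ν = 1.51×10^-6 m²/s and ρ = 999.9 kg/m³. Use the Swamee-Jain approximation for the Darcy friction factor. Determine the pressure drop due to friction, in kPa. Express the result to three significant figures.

V = 4Q/(πD²) = 4·0.00532/(π·0.0435²) = 3.580 m/s
Re = VD/ν = 3.580·0.0435/1.51×10^-6 = 1.03×10^5 → turbulent
ε/D = 0.31/43.5 = 0.00713
Swamee-Jain: f = 0.03488
h_f = f(L/D)V²/(2g) = 0.03488·(1870/0.0435)·3.580²/(2·9.81) = 979.3 m
Δp = ρg·h_f = 999.9·9.81·979.3 = 9606 kPa

Δp ≈ 9610 kPa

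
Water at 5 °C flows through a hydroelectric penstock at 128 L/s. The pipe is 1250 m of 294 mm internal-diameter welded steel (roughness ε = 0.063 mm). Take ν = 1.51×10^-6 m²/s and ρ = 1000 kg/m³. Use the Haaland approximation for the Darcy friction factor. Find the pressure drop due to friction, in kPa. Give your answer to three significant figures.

V = 4Q/(πD²) = 4·0.128/(π·0.294²) = 1.885 m/s
Re = VD/ν = 1.885·0.294/1.51×10^-6 = 3.67×10^5 → turbulent
ε/D = 0.063/294 = 2.14×10^-4
Haaland: f = 0.01585
h_f = f(L/D)V²/(2g) = 0.01585·(1250/0.294)·1.885²/(2·9.81) = 12.21 m
Δp = ρg·h_f = 1000·9.81·12.21 = 119.8 kPa

Δp ≈ 120 kPa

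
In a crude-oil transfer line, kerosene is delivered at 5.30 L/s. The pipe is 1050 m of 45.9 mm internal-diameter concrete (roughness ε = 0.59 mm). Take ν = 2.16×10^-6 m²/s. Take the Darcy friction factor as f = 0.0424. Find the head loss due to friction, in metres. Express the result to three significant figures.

V = 4Q/(πD²) = 4·0.00530/(π·0.0459²) = 3.203 m/s
h_f = f(L/D)V²/(2g) = 0.04240·(1050/0.0459)·3.203²/(2·9.81) = 507.2 m

h_f ≈ 507 m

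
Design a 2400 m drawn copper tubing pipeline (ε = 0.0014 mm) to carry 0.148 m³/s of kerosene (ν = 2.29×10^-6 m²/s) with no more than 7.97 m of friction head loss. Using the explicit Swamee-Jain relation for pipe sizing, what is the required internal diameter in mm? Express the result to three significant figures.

D ≈ 390 mm

Swamee-Jain (Type III): D = 0.66·[ε^1.25·(LQ²/(gh_f))^4.75 + ν·Q^9.4·(L/(gh_f))^5.2]^0.04
LQ²/(gh_f) = 0.6724; L/(gh_f) = 30.70
Term 1 = ε^1.25·(…)^4.75 = 7.31×10^-9; Term 2 = ν·Q^9.4·(…)^5.2 = 1.96×10^-6
D = 0.66·(7.31×10^-9 + 1.96×10^-6)^0.04 = 0.3902 m = 390 mm
Check: V = 1.24 m/s, Re = 2.11×10^5, f = 0.01541, h_f = 7.39 m ≈ 7.97 m ✓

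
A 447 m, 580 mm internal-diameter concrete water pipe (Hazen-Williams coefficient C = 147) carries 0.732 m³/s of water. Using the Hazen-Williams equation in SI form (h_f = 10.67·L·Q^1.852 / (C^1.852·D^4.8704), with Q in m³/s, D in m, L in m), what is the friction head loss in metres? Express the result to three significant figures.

h_f = 10.67·447·0.732^1.852 / (147^1.852·0.580^4.8704) = 3.680 m

h_f ≈ 3.68 m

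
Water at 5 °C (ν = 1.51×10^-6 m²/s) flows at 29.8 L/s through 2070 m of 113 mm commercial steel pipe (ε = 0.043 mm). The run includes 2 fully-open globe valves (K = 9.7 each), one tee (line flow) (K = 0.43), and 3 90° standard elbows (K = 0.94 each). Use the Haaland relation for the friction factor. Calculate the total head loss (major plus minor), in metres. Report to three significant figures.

H_L ≈ 157 m

V = 4Q/(πD²) = 2.971 m/s; V²/2g = 0.4500 m
Re = 2.22×10^5, ε/D = 3.81×10^-4 → f = 0.01780 (Haaland)
Major: h_f = f(L/D)·V²/2g = 0.01780·18319·0.4500 = 146.7 m
Minor: ΣK = 22.6; h_m = ΣK·V²/2g = 10.19 m
Total H_L = 146.7 + 10.19 = 156.9 m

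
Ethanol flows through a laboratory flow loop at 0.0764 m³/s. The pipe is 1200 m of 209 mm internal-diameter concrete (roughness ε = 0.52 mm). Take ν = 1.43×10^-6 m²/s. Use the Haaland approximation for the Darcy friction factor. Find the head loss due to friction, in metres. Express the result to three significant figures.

V = 4Q/(πD²) = 4·0.0764/(π·0.209²) = 2.227 m/s
Re = VD/ν = 2.227·0.209/1.43×10^-6 = 3.25×10^5 → turbulent
ε/D = 0.52/209 = 0.00249
Haaland: f = 0.02531
h_f = f(L/D)V²/(2g) = 0.02531·(1200/0.209)·2.227²/(2·9.81) = 36.74 m

h_f ≈ 36.7 m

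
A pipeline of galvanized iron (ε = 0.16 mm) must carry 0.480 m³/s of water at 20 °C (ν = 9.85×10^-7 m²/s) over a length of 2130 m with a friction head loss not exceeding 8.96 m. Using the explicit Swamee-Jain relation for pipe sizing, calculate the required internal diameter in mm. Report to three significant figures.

D ≈ 596 mm

Swamee-Jain (Type III): D = 0.66·[ε^1.25·(LQ²/(gh_f))^4.75 + ν·Q^9.4·(L/(gh_f))^5.2]^0.04
LQ²/(gh_f) = 5.583; L/(gh_f) = 24.23
Term 1 = ε^1.25·(…)^4.75 = 0.0635; Term 2 = ν·Q^9.4·(…)^5.2 = 0.0157
D = 0.66·(0.0635 + 0.0157)^0.04 = 0.5963 m = 596 mm
Check: V = 1.72 m/s, Re = 1.04×10^6, f = 0.01544, h_f = 8.30 m ≈ 8.96 m ✓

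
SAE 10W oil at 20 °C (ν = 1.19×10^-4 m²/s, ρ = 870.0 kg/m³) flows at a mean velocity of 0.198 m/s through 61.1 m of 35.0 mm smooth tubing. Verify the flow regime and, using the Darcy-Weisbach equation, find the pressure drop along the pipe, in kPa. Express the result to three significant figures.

Re = VD/ν = 0.198·0.03500/1.19×10^-4 = 58.2 → laminar (Re < 2300)
f = 64/Re = 1.099
h_f = f(L/D)V²/(2g) = 1.099·(61.1/0.03500)·0.198²/(2·9.81) = 3.834 m
Δp = ρg·h_f = 870.0·9.81·3.834 = 32.72 kPa

Δp ≈ 32.7 kPa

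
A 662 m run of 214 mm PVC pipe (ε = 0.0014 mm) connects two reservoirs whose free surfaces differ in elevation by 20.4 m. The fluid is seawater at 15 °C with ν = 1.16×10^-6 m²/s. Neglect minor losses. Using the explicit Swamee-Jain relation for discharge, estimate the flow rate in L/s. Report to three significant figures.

Q ≈ 114 L/s

Swamee-Jain (Type II): Q = -0.965·√(gD⁵h_f/L)·ln[ε/(3.7D) + √(3.17ν²L/(gD³h_f))]
√(gD⁵h_f/L) = √(9.81·0.214⁵·20.4/662) = 0.01165
ε/(3.7D) = 1.77×10^-6; √(3.17ν²L/(gD³h_f)) = 3.79×10^-5
Q = -0.965·0.01165·ln(3.971×10^-5) = 0.1139 m³/s
Check: V = 3.17 m/s, Re = 5.84×10^5, f = 0.01285, h_f = 20.3 m ≈ 20.4 m ✓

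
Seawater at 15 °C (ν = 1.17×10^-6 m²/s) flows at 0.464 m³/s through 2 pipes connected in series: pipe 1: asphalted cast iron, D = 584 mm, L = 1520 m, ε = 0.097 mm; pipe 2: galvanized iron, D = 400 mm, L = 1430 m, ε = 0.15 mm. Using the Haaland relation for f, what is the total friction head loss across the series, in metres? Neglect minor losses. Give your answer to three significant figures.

Pipe 1: V = 1.732 m/s, Re = 8.65×10^5, ε/D = 1.66×10^-4, f = 0.01434, h_1 = f(L/D)V²/2g = 5.706 m
Pipe 2: V = 3.692 m/s, Re = 1.26×10^6, ε/D = 3.75×10^-4, f = 0.01614, h_2 = f(L/D)V²/2g = 40.09 m
Series → Q common, losses add: H = Σh = 45.79 m

H ≈ 45.8 m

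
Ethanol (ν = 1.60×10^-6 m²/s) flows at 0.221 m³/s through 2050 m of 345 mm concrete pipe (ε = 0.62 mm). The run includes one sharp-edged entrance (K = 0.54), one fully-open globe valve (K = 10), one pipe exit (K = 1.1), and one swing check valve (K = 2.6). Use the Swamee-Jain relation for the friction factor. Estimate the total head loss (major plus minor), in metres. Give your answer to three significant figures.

V = 4Q/(πD²) = 2.364 m/s; V²/2g = 0.2849 m
Re = 5.10×10^5, ε/D = 0.00180 → f = 0.02327 (Swamee-Jain)
Major: h_f = f(L/D)·V²/2g = 0.02327·5942·0.2849 = 39.39 m
Minor: ΣK = 14.2; h_m = ΣK·V²/2g = 4.056 m
Total H_L = 39.39 + 4.056 = 43.44 m

H_L ≈ 43.4 m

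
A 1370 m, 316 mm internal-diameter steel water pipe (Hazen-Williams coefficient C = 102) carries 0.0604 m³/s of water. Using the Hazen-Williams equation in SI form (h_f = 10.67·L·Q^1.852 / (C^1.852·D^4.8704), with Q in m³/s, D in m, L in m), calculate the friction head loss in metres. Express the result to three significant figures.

h_f ≈ 4.21 m

h_f = 10.67·1370·0.0604^1.852 / (102^1.852·0.316^4.8704) = 4.209 m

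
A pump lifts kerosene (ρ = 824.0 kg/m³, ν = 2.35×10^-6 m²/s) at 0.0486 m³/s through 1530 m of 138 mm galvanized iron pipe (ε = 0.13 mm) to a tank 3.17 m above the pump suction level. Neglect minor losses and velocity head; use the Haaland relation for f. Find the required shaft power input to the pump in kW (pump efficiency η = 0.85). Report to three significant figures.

V = 4Q/(πD²) = 3.249 m/s; Re = 1.91×10^5; ε/D = 9.42×10^-4; f = 0.02073
h_f = f(L/D)V²/2g = 123.7 m
Total head H = z + h_f = 3.17 + 123.7 = 126.9 m
P_hyd = ρgQH = 824.0·9.81·0.0486·126.9 = 49.84 kW
P_shaft = P_hyd/η = 49.84/0.85 = 58.64 kW

P_shaft ≈ 58.6 kW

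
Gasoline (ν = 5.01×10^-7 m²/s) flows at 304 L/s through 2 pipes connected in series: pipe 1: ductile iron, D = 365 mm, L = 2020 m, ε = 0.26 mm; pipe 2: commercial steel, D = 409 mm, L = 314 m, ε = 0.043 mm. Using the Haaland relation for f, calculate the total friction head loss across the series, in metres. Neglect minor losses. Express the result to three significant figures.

Pipe 1: V = 2.905 m/s, Re = 2.12×10^6, ε/D = 7.12×10^-4, f = 0.01831, h_1 = f(L/D)V²/2g = 43.59 m
Pipe 2: V = 2.314 m/s, Re = 1.89×10^6, ε/D = 1.05×10^-4, f = 0.01286, h_2 = f(L/D)V²/2g = 2.695 m
Series → Q common, losses add: H = Σh = 46.29 m

H ≈ 46.3 m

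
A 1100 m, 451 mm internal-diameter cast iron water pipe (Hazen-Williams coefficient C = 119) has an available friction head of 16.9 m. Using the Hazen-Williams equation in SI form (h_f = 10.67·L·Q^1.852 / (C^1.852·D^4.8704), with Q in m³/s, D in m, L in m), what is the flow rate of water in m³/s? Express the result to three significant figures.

Rearranging: Q = [h_f·C^1.852·D^4.8704 / (10.67·L)]^(1/1.852)
Q = [16.9·119^1.852·0.451^4.8704 / (10.67·1100)]^0.540 = 0.4283 m³/s

Q ≈ 0.428 m³/s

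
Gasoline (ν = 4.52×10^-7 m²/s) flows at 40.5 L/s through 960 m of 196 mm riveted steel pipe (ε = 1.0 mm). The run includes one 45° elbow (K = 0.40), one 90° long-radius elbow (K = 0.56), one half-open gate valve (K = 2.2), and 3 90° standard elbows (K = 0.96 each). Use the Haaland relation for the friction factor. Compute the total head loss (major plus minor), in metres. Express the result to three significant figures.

V = 4Q/(πD²) = 1.342 m/s; V²/2g = 0.09183 m
Re = 5.82×10^5, ε/D = 0.00510 → f = 0.03076 (Haaland)
Major: h_f = f(L/D)·V²/2g = 0.03076·4898·0.09183 = 13.84 m
Minor: ΣK = 6.04; h_m = ΣK·V²/2g = 0.5547 m
Total H_L = 13.84 + 0.5547 = 14.39 m

H_L ≈ 14.4 m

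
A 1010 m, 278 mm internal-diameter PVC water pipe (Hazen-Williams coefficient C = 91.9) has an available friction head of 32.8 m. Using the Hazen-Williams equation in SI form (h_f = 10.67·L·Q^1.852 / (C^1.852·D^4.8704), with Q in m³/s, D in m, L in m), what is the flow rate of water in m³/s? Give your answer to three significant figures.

Rearranging: Q = [h_f·C^1.852·D^4.8704 / (10.67·L)]^(1/1.852)
Q = [32.8·91.9^1.852·0.278^4.8704 / (10.67·1010)]^0.540 = 0.1388 m³/s

Q ≈ 0.139 m³/s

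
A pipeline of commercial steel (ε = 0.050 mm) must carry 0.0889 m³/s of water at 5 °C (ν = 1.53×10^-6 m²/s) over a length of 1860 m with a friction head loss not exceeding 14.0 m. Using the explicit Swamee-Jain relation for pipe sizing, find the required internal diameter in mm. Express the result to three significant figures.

Swamee-Jain (Type III): D = 0.66·[ε^1.25·(LQ²/(gh_f))^4.75 + ν·Q^9.4·(L/(gh_f))^5.2]^0.04
LQ²/(gh_f) = 0.1070; L/(gh_f) = 13.54
Term 1 = ε^1.25·(…)^4.75 = 1.03×10^-10; Term 2 = ν·Q^9.4·(…)^5.2 = 1.55×10^-10
D = 0.66·(1.03×10^-10 + 1.55×10^-10)^0.04 = 0.2729 m = 273 mm
Check: V = 1.52 m/s, Re = 2.71×10^5, f = 0.01637, h_f = 13.1 m ≈ 14.0 m ✓

D ≈ 273 mm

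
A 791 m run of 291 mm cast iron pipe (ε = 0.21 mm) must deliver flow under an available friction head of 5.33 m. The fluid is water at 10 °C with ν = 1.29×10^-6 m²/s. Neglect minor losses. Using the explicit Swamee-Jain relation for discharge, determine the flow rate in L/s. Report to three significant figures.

Swamee-Jain (Type II): Q = -0.965·√(gD⁵h_f/L)·ln[ε/(3.7D) + √(3.17ν²L/(gD³h_f))]
√(gD⁵h_f/L) = √(9.81·0.291⁵·5.33/791) = 0.01174
ε/(3.7D) = 1.95×10^-4; √(3.17ν²L/(gD³h_f)) = 5.69×10^-5
Q = -0.965·0.01174·ln(2.519×10^-4) = 0.09391 m³/s
Check: V = 1.41 m/s, Re = 3.19×10^5, f = 0.01943, h_f = 5.37 m ≈ 5.33 m ✓

Q ≈ 93.9 L/s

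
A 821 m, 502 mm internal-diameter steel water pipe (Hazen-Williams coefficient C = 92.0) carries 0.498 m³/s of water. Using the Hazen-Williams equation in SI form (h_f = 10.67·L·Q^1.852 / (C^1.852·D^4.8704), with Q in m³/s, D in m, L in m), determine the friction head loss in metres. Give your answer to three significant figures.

h_f ≈ 15.9 m

h_f = 10.67·821·0.498^1.852 / (92.0^1.852·0.502^4.8704) = 15.94 m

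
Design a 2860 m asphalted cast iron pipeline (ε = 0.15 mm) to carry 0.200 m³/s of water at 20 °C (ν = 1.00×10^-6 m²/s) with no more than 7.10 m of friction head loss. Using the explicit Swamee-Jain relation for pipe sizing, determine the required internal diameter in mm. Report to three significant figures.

Swamee-Jain (Type III): D = 0.66·[ε^1.25·(LQ²/(gh_f))^4.75 + ν·Q^9.4·(L/(gh_f))^5.2]^0.04
LQ²/(gh_f) = 1.642; L/(gh_f) = 41.06
Term 1 = ε^1.25·(…)^4.75 = 1.75×10^-4; Term 2 = ν·Q^9.4·(…)^5.2 = 6.60×10^-5
D = 0.66·(1.75×10^-4 + 6.60×10^-5)^0.04 = 0.4730 m = 473 mm
Check: V = 1.14 m/s, Re = 5.38×10^5, f = 0.01643, h_f = 6.56 m ≈ 7.10 m ✓

D ≈ 473 mm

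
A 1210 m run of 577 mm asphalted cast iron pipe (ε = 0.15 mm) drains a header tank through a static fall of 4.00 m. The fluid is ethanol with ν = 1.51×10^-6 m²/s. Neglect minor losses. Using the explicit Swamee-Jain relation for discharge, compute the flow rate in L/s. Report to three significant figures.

Q ≈ 403 L/s

Swamee-Jain (Type II): Q = -0.965·√(gD⁵h_f/L)·ln[ε/(3.7D) + √(3.17ν²L/(gD³h_f))]
√(gD⁵h_f/L) = √(9.81·0.577⁵·4.00/1210) = 0.04554
ε/(3.7D) = 7.03×10^-5; √(3.17ν²L/(gD³h_f)) = 3.41×10^-5
Q = -0.965·0.04554·ln(1.043×10^-4) = 0.4029 m³/s
Check: V = 1.54 m/s, Re = 5.89×10^5, f = 0.01586, h_f = 4.02 m ≈ 4.00 m ✓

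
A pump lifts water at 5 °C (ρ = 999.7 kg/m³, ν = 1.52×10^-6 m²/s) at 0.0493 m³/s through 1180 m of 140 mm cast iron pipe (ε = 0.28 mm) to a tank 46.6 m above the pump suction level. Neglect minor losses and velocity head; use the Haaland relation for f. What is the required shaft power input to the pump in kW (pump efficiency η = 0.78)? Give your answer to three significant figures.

V = 4Q/(πD²) = 3.203 m/s; Re = 2.95×10^5; ε/D = 0.00200; f = 0.02401
h_f = f(L/D)V²/2g = 105.8 m
Total head H = z + h_f = 46.6 + 105.8 = 152.4 m
P_hyd = ρgQH = 999.7·9.81·0.0493·152.4 = 73.67 kW
P_shaft = P_hyd/η = 73.67/0.78 = 94.45 kW

P_shaft ≈ 94.5 kW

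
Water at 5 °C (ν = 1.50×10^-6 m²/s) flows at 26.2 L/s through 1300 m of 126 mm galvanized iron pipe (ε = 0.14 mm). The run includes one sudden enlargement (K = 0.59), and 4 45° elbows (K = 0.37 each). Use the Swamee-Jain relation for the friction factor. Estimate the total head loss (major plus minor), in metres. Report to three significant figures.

V = 4Q/(πD²) = 2.101 m/s; V²/2g = 0.2250 m
Re = 1.77×10^5, ε/D = 0.00111 → f = 0.02178 (Swamee-Jain)
Major: h_f = f(L/D)·V²/2g = 0.02178·10317·0.2250 = 50.56 m
Minor: ΣK = 2.07; h_m = ΣK·V²/2g = 0.4658 m
Total H_L = 50.56 + 0.4658 = 51.03 m

H_L ≈ 51.0 m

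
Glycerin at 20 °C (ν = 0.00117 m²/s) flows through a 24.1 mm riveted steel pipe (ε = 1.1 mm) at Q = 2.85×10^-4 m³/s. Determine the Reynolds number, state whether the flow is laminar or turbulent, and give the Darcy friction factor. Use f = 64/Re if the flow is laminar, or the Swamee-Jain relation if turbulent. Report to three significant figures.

V = 4Q/(πD²) = 0.6248 m/s
Re = VD/ν = 0.6248·0.0241/0.00117 = 12.9
Re < 2300 → laminar → f = 64/Re = 4.973

Re ≈ 12.9; laminar; f = 64/Re ≈ 4.97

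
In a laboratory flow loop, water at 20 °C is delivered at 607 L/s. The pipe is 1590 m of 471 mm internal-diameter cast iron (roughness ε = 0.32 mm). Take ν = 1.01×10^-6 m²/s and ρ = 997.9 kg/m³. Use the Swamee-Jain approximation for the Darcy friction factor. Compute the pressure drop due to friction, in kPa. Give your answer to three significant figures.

V = 4Q/(πD²) = 4·0.607/(π·0.471²) = 3.484 m/s
Re = VD/ν = 3.484·0.471/1.01×10^-6 = 1.62×10^6 → turbulent
ε/D = 0.32/471 = 6.79×10^-4
Swamee-Jain: f = 0.01824
h_f = f(L/D)V²/(2g) = 0.01824·(1590/0.471)·3.484²/(2·9.81) = 38.08 m
Δp = ρg·h_f = 997.9·9.81·38.08 = 372.8 kPa

Δp ≈ 373 kPa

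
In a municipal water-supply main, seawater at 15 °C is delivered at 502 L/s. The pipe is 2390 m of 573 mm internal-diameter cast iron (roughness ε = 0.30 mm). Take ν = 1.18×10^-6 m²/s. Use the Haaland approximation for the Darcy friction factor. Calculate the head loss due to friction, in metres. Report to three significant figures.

h_f ≈ 14.0 m

V = 4Q/(πD²) = 4·0.502/(π·0.573²) = 1.947 m/s
Re = VD/ν = 1.947·0.573/1.18×10^-6 = 9.45×10^5 → turbulent
ε/D = 0.30/573 = 5.24×10^-4
Haaland: f = 0.01736
h_f = f(L/D)V²/(2g) = 0.01736·(2390/0.573)·1.947²/(2·9.81) = 13.98 m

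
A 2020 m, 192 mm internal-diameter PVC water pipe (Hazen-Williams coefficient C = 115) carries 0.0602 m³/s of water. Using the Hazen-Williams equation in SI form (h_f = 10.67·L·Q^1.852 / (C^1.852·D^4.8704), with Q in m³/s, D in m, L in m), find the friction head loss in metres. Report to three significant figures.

h_f ≈ 55.9 m

h_f = 10.67·2020·0.0602^1.852 / (115^1.852·0.192^4.8704) = 55.91 m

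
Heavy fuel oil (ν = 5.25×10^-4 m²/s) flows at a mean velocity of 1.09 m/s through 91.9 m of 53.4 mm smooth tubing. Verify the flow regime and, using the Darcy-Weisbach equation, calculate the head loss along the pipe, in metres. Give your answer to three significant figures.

Re = VD/ν = 1.09·0.05340/5.25×10^-4 = 111 → laminar (Re < 2300)
f = 64/Re = 0.5773
h_f = f(L/D)V²/(2g) = 0.5773·(91.9/0.05340)·1.09²/(2·9.81) = 60.16 m

h_f ≈ 60.2 m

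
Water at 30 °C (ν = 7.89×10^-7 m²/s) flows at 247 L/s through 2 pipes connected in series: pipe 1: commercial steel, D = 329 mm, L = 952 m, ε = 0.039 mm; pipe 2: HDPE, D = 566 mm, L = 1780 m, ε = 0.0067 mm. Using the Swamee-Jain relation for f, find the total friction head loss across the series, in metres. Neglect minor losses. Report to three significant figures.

H ≈ 18.9 m

Pipe 1: V = 2.905 m/s, Re = 1.21×10^6, ε/D = 1.19×10^-4, f = 0.01358, h_1 = f(L/D)V²/2g = 16.91 m
Pipe 2: V = 0.9817 m/s, Re = 7.04×10^5, ε/D = 1.18×10^-5, f = 0.01256, h_2 = f(L/D)V²/2g = 1.940 m
Series → Q common, losses add: H = Σh = 18.85 m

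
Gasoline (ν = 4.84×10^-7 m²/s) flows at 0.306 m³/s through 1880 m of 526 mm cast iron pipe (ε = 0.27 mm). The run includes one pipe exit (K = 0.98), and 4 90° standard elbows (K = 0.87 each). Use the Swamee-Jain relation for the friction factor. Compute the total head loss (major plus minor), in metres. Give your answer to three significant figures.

H_L ≈ 6.67 m

V = 4Q/(πD²) = 1.408 m/s; V²/2g = 0.1011 m
Re = 1.53×10^6, ε/D = 5.13×10^-4 → f = 0.01721 (Swamee-Jain)
Major: h_f = f(L/D)·V²/2g = 0.01721·3574·0.1011 = 6.216 m
Minor: ΣK = 4.46; h_m = ΣK·V²/2g = 0.4508 m
Total H_L = 6.216 + 0.4508 = 6.667 m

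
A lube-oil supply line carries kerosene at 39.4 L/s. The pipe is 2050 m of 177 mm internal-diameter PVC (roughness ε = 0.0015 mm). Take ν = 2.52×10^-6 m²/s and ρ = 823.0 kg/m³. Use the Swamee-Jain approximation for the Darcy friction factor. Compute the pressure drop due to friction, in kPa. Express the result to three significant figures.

Δp ≈ 214 kPa

V = 4Q/(πD²) = 4·0.0394/(π·0.177²) = 1.601 m/s
Re = VD/ν = 1.601·0.177/2.52×10^-6 = 1.12×10^5 → turbulent
ε/D = 0.0015/177 = 8.47×10^-6
Swamee-Jain: f = 0.01749
h_f = f(L/D)V²/(2g) = 0.01749·(2050/0.177)·1.601²/(2·9.81) = 26.47 m
Δp = ρg·h_f = 823.0·9.81·26.47 = 213.7 kPa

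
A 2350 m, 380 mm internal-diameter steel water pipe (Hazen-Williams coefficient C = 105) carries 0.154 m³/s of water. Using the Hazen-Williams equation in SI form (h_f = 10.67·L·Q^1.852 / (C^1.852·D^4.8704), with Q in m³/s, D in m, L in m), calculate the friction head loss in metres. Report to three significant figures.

h_f ≈ 15.8 m

h_f = 10.67·2350·0.154^1.852 / (105^1.852·0.380^4.8704) = 15.77 m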